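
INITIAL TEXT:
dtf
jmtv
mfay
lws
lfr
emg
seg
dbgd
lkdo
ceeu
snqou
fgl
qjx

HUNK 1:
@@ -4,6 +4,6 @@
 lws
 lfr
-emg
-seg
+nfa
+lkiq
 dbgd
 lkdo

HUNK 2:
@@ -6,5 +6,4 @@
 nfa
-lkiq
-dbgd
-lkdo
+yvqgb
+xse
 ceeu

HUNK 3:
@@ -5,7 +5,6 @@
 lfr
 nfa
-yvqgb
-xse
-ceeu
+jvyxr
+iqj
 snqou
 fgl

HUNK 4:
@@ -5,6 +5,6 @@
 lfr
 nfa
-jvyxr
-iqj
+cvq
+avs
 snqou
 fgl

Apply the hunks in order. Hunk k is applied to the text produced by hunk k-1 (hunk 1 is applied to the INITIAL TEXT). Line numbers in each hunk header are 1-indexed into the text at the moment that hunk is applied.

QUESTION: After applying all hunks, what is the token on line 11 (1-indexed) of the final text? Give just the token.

Hunk 1: at line 4 remove [emg,seg] add [nfa,lkiq] -> 13 lines: dtf jmtv mfay lws lfr nfa lkiq dbgd lkdo ceeu snqou fgl qjx
Hunk 2: at line 6 remove [lkiq,dbgd,lkdo] add [yvqgb,xse] -> 12 lines: dtf jmtv mfay lws lfr nfa yvqgb xse ceeu snqou fgl qjx
Hunk 3: at line 5 remove [yvqgb,xse,ceeu] add [jvyxr,iqj] -> 11 lines: dtf jmtv mfay lws lfr nfa jvyxr iqj snqou fgl qjx
Hunk 4: at line 5 remove [jvyxr,iqj] add [cvq,avs] -> 11 lines: dtf jmtv mfay lws lfr nfa cvq avs snqou fgl qjx
Final line 11: qjx

Answer: qjx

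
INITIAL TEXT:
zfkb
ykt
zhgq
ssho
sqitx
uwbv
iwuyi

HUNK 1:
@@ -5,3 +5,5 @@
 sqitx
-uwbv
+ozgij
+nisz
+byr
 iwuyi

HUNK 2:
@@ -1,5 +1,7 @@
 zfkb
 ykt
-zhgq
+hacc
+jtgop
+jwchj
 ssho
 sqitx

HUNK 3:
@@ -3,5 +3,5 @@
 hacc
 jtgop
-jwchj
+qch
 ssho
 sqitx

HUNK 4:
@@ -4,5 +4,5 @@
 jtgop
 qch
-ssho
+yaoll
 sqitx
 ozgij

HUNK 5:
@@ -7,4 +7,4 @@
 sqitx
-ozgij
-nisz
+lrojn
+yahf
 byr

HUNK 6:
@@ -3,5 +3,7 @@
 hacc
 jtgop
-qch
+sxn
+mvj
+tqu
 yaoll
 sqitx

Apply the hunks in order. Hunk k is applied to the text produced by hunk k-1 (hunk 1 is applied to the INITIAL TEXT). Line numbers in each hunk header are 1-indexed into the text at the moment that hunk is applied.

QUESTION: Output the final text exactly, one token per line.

Hunk 1: at line 5 remove [uwbv] add [ozgij,nisz,byr] -> 9 lines: zfkb ykt zhgq ssho sqitx ozgij nisz byr iwuyi
Hunk 2: at line 1 remove [zhgq] add [hacc,jtgop,jwchj] -> 11 lines: zfkb ykt hacc jtgop jwchj ssho sqitx ozgij nisz byr iwuyi
Hunk 3: at line 3 remove [jwchj] add [qch] -> 11 lines: zfkb ykt hacc jtgop qch ssho sqitx ozgij nisz byr iwuyi
Hunk 4: at line 4 remove [ssho] add [yaoll] -> 11 lines: zfkb ykt hacc jtgop qch yaoll sqitx ozgij nisz byr iwuyi
Hunk 5: at line 7 remove [ozgij,nisz] add [lrojn,yahf] -> 11 lines: zfkb ykt hacc jtgop qch yaoll sqitx lrojn yahf byr iwuyi
Hunk 6: at line 3 remove [qch] add [sxn,mvj,tqu] -> 13 lines: zfkb ykt hacc jtgop sxn mvj tqu yaoll sqitx lrojn yahf byr iwuyi

Answer: zfkb
ykt
hacc
jtgop
sxn
mvj
tqu
yaoll
sqitx
lrojn
yahf
byr
iwuyi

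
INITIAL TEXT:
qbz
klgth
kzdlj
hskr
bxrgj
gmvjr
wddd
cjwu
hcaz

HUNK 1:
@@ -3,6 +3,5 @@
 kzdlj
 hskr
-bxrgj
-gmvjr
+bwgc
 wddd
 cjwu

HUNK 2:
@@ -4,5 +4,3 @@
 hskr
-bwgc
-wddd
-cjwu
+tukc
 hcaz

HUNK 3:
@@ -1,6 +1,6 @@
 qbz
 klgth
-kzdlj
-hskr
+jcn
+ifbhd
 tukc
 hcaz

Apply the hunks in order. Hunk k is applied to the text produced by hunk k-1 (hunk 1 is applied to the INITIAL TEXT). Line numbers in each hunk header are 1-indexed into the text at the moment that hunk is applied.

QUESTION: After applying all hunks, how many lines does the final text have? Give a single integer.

Hunk 1: at line 3 remove [bxrgj,gmvjr] add [bwgc] -> 8 lines: qbz klgth kzdlj hskr bwgc wddd cjwu hcaz
Hunk 2: at line 4 remove [bwgc,wddd,cjwu] add [tukc] -> 6 lines: qbz klgth kzdlj hskr tukc hcaz
Hunk 3: at line 1 remove [kzdlj,hskr] add [jcn,ifbhd] -> 6 lines: qbz klgth jcn ifbhd tukc hcaz
Final line count: 6

Answer: 6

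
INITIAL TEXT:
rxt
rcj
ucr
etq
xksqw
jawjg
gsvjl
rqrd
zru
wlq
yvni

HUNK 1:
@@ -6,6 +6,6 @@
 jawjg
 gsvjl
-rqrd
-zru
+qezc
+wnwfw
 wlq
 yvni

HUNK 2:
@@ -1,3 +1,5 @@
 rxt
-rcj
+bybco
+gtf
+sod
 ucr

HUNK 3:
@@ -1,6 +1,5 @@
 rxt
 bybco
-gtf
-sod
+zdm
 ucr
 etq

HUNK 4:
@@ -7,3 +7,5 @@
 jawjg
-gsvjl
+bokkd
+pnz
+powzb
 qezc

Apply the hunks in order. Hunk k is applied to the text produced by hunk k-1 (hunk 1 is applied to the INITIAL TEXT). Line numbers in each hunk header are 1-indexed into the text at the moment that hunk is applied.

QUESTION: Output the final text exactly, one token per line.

Hunk 1: at line 6 remove [rqrd,zru] add [qezc,wnwfw] -> 11 lines: rxt rcj ucr etq xksqw jawjg gsvjl qezc wnwfw wlq yvni
Hunk 2: at line 1 remove [rcj] add [bybco,gtf,sod] -> 13 lines: rxt bybco gtf sod ucr etq xksqw jawjg gsvjl qezc wnwfw wlq yvni
Hunk 3: at line 1 remove [gtf,sod] add [zdm] -> 12 lines: rxt bybco zdm ucr etq xksqw jawjg gsvjl qezc wnwfw wlq yvni
Hunk 4: at line 7 remove [gsvjl] add [bokkd,pnz,powzb] -> 14 lines: rxt bybco zdm ucr etq xksqw jawjg bokkd pnz powzb qezc wnwfw wlq yvni

Answer: rxt
bybco
zdm
ucr
etq
xksqw
jawjg
bokkd
pnz
powzb
qezc
wnwfw
wlq
yvni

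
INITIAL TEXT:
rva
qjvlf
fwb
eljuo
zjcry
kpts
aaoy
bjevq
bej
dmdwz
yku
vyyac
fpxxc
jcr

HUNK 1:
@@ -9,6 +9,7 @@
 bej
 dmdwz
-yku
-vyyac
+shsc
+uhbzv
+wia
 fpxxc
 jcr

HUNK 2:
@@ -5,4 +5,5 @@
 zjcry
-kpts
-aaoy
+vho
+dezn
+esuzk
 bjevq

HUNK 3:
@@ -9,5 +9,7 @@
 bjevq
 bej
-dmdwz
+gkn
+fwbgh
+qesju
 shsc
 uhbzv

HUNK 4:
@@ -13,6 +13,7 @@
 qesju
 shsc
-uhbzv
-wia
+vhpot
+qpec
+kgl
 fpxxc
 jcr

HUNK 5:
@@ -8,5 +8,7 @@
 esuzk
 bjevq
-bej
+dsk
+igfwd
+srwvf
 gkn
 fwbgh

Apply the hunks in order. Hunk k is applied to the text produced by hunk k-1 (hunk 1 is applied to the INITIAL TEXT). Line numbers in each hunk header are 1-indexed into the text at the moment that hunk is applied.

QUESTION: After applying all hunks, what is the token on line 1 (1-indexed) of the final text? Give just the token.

Hunk 1: at line 9 remove [yku,vyyac] add [shsc,uhbzv,wia] -> 15 lines: rva qjvlf fwb eljuo zjcry kpts aaoy bjevq bej dmdwz shsc uhbzv wia fpxxc jcr
Hunk 2: at line 5 remove [kpts,aaoy] add [vho,dezn,esuzk] -> 16 lines: rva qjvlf fwb eljuo zjcry vho dezn esuzk bjevq bej dmdwz shsc uhbzv wia fpxxc jcr
Hunk 3: at line 9 remove [dmdwz] add [gkn,fwbgh,qesju] -> 18 lines: rva qjvlf fwb eljuo zjcry vho dezn esuzk bjevq bej gkn fwbgh qesju shsc uhbzv wia fpxxc jcr
Hunk 4: at line 13 remove [uhbzv,wia] add [vhpot,qpec,kgl] -> 19 lines: rva qjvlf fwb eljuo zjcry vho dezn esuzk bjevq bej gkn fwbgh qesju shsc vhpot qpec kgl fpxxc jcr
Hunk 5: at line 8 remove [bej] add [dsk,igfwd,srwvf] -> 21 lines: rva qjvlf fwb eljuo zjcry vho dezn esuzk bjevq dsk igfwd srwvf gkn fwbgh qesju shsc vhpot qpec kgl fpxxc jcr
Final line 1: rva

Answer: rva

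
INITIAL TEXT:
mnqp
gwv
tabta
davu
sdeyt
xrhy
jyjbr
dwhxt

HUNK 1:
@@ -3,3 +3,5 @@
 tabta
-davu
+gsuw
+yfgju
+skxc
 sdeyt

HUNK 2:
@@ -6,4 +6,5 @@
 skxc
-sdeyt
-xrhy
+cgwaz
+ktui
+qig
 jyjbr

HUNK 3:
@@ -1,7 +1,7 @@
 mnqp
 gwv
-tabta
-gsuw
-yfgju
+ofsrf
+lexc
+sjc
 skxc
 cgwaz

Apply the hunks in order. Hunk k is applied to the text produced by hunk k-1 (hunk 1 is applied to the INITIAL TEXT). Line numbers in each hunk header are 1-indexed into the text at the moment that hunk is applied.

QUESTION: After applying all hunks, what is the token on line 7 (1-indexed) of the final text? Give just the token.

Answer: cgwaz

Derivation:
Hunk 1: at line 3 remove [davu] add [gsuw,yfgju,skxc] -> 10 lines: mnqp gwv tabta gsuw yfgju skxc sdeyt xrhy jyjbr dwhxt
Hunk 2: at line 6 remove [sdeyt,xrhy] add [cgwaz,ktui,qig] -> 11 lines: mnqp gwv tabta gsuw yfgju skxc cgwaz ktui qig jyjbr dwhxt
Hunk 3: at line 1 remove [tabta,gsuw,yfgju] add [ofsrf,lexc,sjc] -> 11 lines: mnqp gwv ofsrf lexc sjc skxc cgwaz ktui qig jyjbr dwhxt
Final line 7: cgwaz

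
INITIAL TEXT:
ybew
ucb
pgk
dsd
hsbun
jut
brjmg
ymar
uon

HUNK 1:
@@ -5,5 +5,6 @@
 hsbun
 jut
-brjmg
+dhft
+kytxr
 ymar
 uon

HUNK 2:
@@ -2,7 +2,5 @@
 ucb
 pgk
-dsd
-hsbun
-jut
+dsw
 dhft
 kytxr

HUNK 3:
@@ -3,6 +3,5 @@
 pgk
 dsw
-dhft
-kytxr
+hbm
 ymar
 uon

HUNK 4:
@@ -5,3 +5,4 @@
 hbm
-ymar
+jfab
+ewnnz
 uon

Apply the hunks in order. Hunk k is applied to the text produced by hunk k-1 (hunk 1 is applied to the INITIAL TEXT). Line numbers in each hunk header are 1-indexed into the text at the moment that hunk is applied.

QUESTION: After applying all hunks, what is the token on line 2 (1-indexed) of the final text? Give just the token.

Hunk 1: at line 5 remove [brjmg] add [dhft,kytxr] -> 10 lines: ybew ucb pgk dsd hsbun jut dhft kytxr ymar uon
Hunk 2: at line 2 remove [dsd,hsbun,jut] add [dsw] -> 8 lines: ybew ucb pgk dsw dhft kytxr ymar uon
Hunk 3: at line 3 remove [dhft,kytxr] add [hbm] -> 7 lines: ybew ucb pgk dsw hbm ymar uon
Hunk 4: at line 5 remove [ymar] add [jfab,ewnnz] -> 8 lines: ybew ucb pgk dsw hbm jfab ewnnz uon
Final line 2: ucb

Answer: ucb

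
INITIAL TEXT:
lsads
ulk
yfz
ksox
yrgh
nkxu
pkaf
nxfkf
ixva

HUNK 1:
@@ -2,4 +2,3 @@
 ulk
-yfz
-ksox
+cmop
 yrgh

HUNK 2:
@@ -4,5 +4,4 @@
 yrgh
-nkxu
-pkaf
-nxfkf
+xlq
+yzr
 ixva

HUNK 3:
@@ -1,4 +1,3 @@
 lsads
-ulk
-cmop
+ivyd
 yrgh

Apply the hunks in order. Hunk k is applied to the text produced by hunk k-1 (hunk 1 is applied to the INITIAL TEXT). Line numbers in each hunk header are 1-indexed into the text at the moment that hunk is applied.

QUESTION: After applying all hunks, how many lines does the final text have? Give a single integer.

Hunk 1: at line 2 remove [yfz,ksox] add [cmop] -> 8 lines: lsads ulk cmop yrgh nkxu pkaf nxfkf ixva
Hunk 2: at line 4 remove [nkxu,pkaf,nxfkf] add [xlq,yzr] -> 7 lines: lsads ulk cmop yrgh xlq yzr ixva
Hunk 3: at line 1 remove [ulk,cmop] add [ivyd] -> 6 lines: lsads ivyd yrgh xlq yzr ixva
Final line count: 6

Answer: 6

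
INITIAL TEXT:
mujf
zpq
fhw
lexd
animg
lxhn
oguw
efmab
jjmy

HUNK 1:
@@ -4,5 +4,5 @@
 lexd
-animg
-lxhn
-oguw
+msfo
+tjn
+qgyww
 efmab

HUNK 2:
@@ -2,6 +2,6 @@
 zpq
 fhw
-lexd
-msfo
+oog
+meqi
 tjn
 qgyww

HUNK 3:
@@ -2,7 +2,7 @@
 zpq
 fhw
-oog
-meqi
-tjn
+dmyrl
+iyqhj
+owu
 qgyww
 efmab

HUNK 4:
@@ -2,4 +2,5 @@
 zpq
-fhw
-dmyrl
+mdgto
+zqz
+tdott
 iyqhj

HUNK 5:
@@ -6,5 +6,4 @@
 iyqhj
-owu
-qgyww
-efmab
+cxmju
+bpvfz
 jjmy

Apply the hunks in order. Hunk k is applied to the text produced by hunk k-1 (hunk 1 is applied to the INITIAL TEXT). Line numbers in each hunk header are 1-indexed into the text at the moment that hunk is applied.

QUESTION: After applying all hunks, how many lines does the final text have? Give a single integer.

Hunk 1: at line 4 remove [animg,lxhn,oguw] add [msfo,tjn,qgyww] -> 9 lines: mujf zpq fhw lexd msfo tjn qgyww efmab jjmy
Hunk 2: at line 2 remove [lexd,msfo] add [oog,meqi] -> 9 lines: mujf zpq fhw oog meqi tjn qgyww efmab jjmy
Hunk 3: at line 2 remove [oog,meqi,tjn] add [dmyrl,iyqhj,owu] -> 9 lines: mujf zpq fhw dmyrl iyqhj owu qgyww efmab jjmy
Hunk 4: at line 2 remove [fhw,dmyrl] add [mdgto,zqz,tdott] -> 10 lines: mujf zpq mdgto zqz tdott iyqhj owu qgyww efmab jjmy
Hunk 5: at line 6 remove [owu,qgyww,efmab] add [cxmju,bpvfz] -> 9 lines: mujf zpq mdgto zqz tdott iyqhj cxmju bpvfz jjmy
Final line count: 9

Answer: 9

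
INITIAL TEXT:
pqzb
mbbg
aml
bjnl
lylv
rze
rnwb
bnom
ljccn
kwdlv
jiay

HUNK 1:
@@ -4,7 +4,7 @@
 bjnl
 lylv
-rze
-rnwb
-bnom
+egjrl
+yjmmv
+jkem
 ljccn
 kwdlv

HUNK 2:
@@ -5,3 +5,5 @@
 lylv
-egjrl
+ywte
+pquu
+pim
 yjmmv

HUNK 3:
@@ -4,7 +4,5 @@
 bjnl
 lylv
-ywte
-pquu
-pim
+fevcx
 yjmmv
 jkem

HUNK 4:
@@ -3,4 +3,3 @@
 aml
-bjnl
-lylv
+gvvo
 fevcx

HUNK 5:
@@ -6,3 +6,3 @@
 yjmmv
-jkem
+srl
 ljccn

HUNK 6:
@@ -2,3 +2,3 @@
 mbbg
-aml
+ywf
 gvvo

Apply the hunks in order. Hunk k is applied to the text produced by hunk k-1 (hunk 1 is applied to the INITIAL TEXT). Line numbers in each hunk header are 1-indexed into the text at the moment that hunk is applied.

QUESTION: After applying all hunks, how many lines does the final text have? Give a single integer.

Hunk 1: at line 4 remove [rze,rnwb,bnom] add [egjrl,yjmmv,jkem] -> 11 lines: pqzb mbbg aml bjnl lylv egjrl yjmmv jkem ljccn kwdlv jiay
Hunk 2: at line 5 remove [egjrl] add [ywte,pquu,pim] -> 13 lines: pqzb mbbg aml bjnl lylv ywte pquu pim yjmmv jkem ljccn kwdlv jiay
Hunk 3: at line 4 remove [ywte,pquu,pim] add [fevcx] -> 11 lines: pqzb mbbg aml bjnl lylv fevcx yjmmv jkem ljccn kwdlv jiay
Hunk 4: at line 3 remove [bjnl,lylv] add [gvvo] -> 10 lines: pqzb mbbg aml gvvo fevcx yjmmv jkem ljccn kwdlv jiay
Hunk 5: at line 6 remove [jkem] add [srl] -> 10 lines: pqzb mbbg aml gvvo fevcx yjmmv srl ljccn kwdlv jiay
Hunk 6: at line 2 remove [aml] add [ywf] -> 10 lines: pqzb mbbg ywf gvvo fevcx yjmmv srl ljccn kwdlv jiay
Final line count: 10

Answer: 10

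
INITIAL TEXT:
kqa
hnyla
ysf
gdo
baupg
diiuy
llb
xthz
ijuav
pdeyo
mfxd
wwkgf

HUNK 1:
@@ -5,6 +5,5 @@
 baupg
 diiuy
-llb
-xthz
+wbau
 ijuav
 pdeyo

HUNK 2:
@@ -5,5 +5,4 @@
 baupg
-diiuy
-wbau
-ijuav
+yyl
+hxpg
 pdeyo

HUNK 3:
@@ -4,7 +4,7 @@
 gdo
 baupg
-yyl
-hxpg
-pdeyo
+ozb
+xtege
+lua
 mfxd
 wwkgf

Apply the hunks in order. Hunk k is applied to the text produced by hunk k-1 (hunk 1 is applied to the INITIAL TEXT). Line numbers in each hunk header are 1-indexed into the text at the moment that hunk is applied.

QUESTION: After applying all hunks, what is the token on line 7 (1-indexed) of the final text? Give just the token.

Answer: xtege

Derivation:
Hunk 1: at line 5 remove [llb,xthz] add [wbau] -> 11 lines: kqa hnyla ysf gdo baupg diiuy wbau ijuav pdeyo mfxd wwkgf
Hunk 2: at line 5 remove [diiuy,wbau,ijuav] add [yyl,hxpg] -> 10 lines: kqa hnyla ysf gdo baupg yyl hxpg pdeyo mfxd wwkgf
Hunk 3: at line 4 remove [yyl,hxpg,pdeyo] add [ozb,xtege,lua] -> 10 lines: kqa hnyla ysf gdo baupg ozb xtege lua mfxd wwkgf
Final line 7: xtege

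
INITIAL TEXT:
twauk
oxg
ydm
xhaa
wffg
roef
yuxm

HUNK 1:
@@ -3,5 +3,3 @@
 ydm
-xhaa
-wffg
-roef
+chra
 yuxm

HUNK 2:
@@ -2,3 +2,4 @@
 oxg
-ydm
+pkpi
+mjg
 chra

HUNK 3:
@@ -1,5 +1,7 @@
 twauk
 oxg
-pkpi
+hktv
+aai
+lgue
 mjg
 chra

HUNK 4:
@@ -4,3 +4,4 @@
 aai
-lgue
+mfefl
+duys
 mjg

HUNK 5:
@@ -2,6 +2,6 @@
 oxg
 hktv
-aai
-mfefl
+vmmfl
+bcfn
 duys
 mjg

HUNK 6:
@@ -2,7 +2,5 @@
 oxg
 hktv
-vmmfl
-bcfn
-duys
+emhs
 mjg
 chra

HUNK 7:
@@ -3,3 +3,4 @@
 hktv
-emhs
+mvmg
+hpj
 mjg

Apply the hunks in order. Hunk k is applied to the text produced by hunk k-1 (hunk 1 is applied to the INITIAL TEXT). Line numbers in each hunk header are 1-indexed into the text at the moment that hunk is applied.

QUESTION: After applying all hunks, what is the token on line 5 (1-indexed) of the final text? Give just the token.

Hunk 1: at line 3 remove [xhaa,wffg,roef] add [chra] -> 5 lines: twauk oxg ydm chra yuxm
Hunk 2: at line 2 remove [ydm] add [pkpi,mjg] -> 6 lines: twauk oxg pkpi mjg chra yuxm
Hunk 3: at line 1 remove [pkpi] add [hktv,aai,lgue] -> 8 lines: twauk oxg hktv aai lgue mjg chra yuxm
Hunk 4: at line 4 remove [lgue] add [mfefl,duys] -> 9 lines: twauk oxg hktv aai mfefl duys mjg chra yuxm
Hunk 5: at line 2 remove [aai,mfefl] add [vmmfl,bcfn] -> 9 lines: twauk oxg hktv vmmfl bcfn duys mjg chra yuxm
Hunk 6: at line 2 remove [vmmfl,bcfn,duys] add [emhs] -> 7 lines: twauk oxg hktv emhs mjg chra yuxm
Hunk 7: at line 3 remove [emhs] add [mvmg,hpj] -> 8 lines: twauk oxg hktv mvmg hpj mjg chra yuxm
Final line 5: hpj

Answer: hpj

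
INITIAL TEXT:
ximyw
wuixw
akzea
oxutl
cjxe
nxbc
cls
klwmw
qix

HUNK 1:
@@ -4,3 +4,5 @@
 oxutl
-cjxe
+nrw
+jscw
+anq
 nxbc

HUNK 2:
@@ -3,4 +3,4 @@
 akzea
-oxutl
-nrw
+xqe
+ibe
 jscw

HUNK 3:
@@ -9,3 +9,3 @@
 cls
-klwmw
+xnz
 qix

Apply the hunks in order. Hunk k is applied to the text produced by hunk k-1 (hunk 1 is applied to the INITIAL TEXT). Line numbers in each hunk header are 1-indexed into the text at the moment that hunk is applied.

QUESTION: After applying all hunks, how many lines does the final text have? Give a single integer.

Answer: 11

Derivation:
Hunk 1: at line 4 remove [cjxe] add [nrw,jscw,anq] -> 11 lines: ximyw wuixw akzea oxutl nrw jscw anq nxbc cls klwmw qix
Hunk 2: at line 3 remove [oxutl,nrw] add [xqe,ibe] -> 11 lines: ximyw wuixw akzea xqe ibe jscw anq nxbc cls klwmw qix
Hunk 3: at line 9 remove [klwmw] add [xnz] -> 11 lines: ximyw wuixw akzea xqe ibe jscw anq nxbc cls xnz qix
Final line count: 11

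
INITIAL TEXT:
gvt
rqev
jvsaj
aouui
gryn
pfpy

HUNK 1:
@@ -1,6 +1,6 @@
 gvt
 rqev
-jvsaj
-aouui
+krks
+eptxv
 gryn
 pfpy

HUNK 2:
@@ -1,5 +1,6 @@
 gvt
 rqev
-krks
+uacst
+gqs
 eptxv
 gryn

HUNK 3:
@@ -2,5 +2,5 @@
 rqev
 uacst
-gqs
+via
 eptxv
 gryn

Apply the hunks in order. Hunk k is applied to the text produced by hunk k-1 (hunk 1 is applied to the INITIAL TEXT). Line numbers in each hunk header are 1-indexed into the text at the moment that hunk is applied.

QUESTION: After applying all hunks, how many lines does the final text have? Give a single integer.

Answer: 7

Derivation:
Hunk 1: at line 1 remove [jvsaj,aouui] add [krks,eptxv] -> 6 lines: gvt rqev krks eptxv gryn pfpy
Hunk 2: at line 1 remove [krks] add [uacst,gqs] -> 7 lines: gvt rqev uacst gqs eptxv gryn pfpy
Hunk 3: at line 2 remove [gqs] add [via] -> 7 lines: gvt rqev uacst via eptxv gryn pfpy
Final line count: 7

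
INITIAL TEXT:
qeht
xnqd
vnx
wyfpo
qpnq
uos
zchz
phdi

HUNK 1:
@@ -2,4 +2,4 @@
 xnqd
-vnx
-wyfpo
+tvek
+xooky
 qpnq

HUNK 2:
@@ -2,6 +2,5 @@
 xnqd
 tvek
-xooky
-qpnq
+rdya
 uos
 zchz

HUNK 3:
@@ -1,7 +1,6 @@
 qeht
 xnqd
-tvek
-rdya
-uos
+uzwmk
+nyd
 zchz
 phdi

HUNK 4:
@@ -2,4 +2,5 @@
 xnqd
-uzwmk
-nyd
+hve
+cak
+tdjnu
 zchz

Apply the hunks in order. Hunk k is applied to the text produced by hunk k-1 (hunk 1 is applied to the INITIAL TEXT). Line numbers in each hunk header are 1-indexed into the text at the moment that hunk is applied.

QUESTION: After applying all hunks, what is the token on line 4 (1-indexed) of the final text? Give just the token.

Hunk 1: at line 2 remove [vnx,wyfpo] add [tvek,xooky] -> 8 lines: qeht xnqd tvek xooky qpnq uos zchz phdi
Hunk 2: at line 2 remove [xooky,qpnq] add [rdya] -> 7 lines: qeht xnqd tvek rdya uos zchz phdi
Hunk 3: at line 1 remove [tvek,rdya,uos] add [uzwmk,nyd] -> 6 lines: qeht xnqd uzwmk nyd zchz phdi
Hunk 4: at line 2 remove [uzwmk,nyd] add [hve,cak,tdjnu] -> 7 lines: qeht xnqd hve cak tdjnu zchz phdi
Final line 4: cak

Answer: cak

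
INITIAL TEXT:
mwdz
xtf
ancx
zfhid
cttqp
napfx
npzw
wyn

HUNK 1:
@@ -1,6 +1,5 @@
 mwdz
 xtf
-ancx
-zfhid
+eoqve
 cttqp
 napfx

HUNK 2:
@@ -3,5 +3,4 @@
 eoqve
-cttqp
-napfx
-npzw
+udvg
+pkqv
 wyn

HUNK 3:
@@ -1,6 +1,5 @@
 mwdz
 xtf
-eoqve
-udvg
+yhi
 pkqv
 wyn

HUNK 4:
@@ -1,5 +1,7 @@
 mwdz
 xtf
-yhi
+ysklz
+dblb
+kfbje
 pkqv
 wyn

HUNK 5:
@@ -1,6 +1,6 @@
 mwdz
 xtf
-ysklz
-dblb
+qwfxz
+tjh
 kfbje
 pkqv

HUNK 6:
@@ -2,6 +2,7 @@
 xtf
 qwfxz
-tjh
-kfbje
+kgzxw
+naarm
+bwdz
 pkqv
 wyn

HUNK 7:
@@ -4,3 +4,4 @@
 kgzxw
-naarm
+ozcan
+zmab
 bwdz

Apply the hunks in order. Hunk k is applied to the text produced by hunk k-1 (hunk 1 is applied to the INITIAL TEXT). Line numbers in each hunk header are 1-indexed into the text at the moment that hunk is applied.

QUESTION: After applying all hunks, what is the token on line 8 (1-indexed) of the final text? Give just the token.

Hunk 1: at line 1 remove [ancx,zfhid] add [eoqve] -> 7 lines: mwdz xtf eoqve cttqp napfx npzw wyn
Hunk 2: at line 3 remove [cttqp,napfx,npzw] add [udvg,pkqv] -> 6 lines: mwdz xtf eoqve udvg pkqv wyn
Hunk 3: at line 1 remove [eoqve,udvg] add [yhi] -> 5 lines: mwdz xtf yhi pkqv wyn
Hunk 4: at line 1 remove [yhi] add [ysklz,dblb,kfbje] -> 7 lines: mwdz xtf ysklz dblb kfbje pkqv wyn
Hunk 5: at line 1 remove [ysklz,dblb] add [qwfxz,tjh] -> 7 lines: mwdz xtf qwfxz tjh kfbje pkqv wyn
Hunk 6: at line 2 remove [tjh,kfbje] add [kgzxw,naarm,bwdz] -> 8 lines: mwdz xtf qwfxz kgzxw naarm bwdz pkqv wyn
Hunk 7: at line 4 remove [naarm] add [ozcan,zmab] -> 9 lines: mwdz xtf qwfxz kgzxw ozcan zmab bwdz pkqv wyn
Final line 8: pkqv

Answer: pkqv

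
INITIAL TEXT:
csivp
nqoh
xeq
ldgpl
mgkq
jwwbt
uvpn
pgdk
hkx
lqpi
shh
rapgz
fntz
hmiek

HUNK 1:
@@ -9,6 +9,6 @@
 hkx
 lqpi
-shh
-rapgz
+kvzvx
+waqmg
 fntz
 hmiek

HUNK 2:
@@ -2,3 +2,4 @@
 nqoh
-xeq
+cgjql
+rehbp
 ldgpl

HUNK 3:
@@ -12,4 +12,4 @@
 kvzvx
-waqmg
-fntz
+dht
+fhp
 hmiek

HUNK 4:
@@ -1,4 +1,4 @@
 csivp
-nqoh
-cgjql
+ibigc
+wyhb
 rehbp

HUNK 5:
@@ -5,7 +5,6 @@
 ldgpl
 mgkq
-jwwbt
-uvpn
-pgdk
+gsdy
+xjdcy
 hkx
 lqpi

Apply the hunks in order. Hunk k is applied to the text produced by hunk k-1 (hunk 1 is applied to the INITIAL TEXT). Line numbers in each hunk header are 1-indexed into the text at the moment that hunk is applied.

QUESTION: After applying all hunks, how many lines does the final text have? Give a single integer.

Answer: 14

Derivation:
Hunk 1: at line 9 remove [shh,rapgz] add [kvzvx,waqmg] -> 14 lines: csivp nqoh xeq ldgpl mgkq jwwbt uvpn pgdk hkx lqpi kvzvx waqmg fntz hmiek
Hunk 2: at line 2 remove [xeq] add [cgjql,rehbp] -> 15 lines: csivp nqoh cgjql rehbp ldgpl mgkq jwwbt uvpn pgdk hkx lqpi kvzvx waqmg fntz hmiek
Hunk 3: at line 12 remove [waqmg,fntz] add [dht,fhp] -> 15 lines: csivp nqoh cgjql rehbp ldgpl mgkq jwwbt uvpn pgdk hkx lqpi kvzvx dht fhp hmiek
Hunk 4: at line 1 remove [nqoh,cgjql] add [ibigc,wyhb] -> 15 lines: csivp ibigc wyhb rehbp ldgpl mgkq jwwbt uvpn pgdk hkx lqpi kvzvx dht fhp hmiek
Hunk 5: at line 5 remove [jwwbt,uvpn,pgdk] add [gsdy,xjdcy] -> 14 lines: csivp ibigc wyhb rehbp ldgpl mgkq gsdy xjdcy hkx lqpi kvzvx dht fhp hmiek
Final line count: 14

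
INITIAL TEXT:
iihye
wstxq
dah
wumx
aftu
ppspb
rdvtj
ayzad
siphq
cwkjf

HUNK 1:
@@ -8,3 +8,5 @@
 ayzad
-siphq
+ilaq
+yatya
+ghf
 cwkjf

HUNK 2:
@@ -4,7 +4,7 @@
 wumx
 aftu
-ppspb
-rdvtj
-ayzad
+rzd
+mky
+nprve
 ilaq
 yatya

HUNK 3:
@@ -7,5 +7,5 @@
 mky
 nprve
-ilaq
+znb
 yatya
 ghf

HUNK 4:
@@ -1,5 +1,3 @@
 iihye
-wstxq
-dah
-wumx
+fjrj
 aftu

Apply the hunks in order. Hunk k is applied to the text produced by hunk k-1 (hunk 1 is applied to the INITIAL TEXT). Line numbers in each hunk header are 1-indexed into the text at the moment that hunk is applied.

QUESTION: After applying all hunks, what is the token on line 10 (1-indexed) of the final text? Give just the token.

Hunk 1: at line 8 remove [siphq] add [ilaq,yatya,ghf] -> 12 lines: iihye wstxq dah wumx aftu ppspb rdvtj ayzad ilaq yatya ghf cwkjf
Hunk 2: at line 4 remove [ppspb,rdvtj,ayzad] add [rzd,mky,nprve] -> 12 lines: iihye wstxq dah wumx aftu rzd mky nprve ilaq yatya ghf cwkjf
Hunk 3: at line 7 remove [ilaq] add [znb] -> 12 lines: iihye wstxq dah wumx aftu rzd mky nprve znb yatya ghf cwkjf
Hunk 4: at line 1 remove [wstxq,dah,wumx] add [fjrj] -> 10 lines: iihye fjrj aftu rzd mky nprve znb yatya ghf cwkjf
Final line 10: cwkjf

Answer: cwkjf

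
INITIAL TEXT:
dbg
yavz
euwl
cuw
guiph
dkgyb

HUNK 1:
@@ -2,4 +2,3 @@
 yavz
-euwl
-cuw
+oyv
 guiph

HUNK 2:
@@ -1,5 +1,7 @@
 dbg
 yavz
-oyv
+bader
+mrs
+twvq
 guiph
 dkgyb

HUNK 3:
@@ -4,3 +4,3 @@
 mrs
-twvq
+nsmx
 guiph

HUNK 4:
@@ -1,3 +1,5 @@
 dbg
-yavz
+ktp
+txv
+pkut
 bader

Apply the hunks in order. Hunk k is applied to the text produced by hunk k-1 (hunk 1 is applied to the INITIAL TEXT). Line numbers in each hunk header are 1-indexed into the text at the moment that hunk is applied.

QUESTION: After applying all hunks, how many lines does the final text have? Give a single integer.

Hunk 1: at line 2 remove [euwl,cuw] add [oyv] -> 5 lines: dbg yavz oyv guiph dkgyb
Hunk 2: at line 1 remove [oyv] add [bader,mrs,twvq] -> 7 lines: dbg yavz bader mrs twvq guiph dkgyb
Hunk 3: at line 4 remove [twvq] add [nsmx] -> 7 lines: dbg yavz bader mrs nsmx guiph dkgyb
Hunk 4: at line 1 remove [yavz] add [ktp,txv,pkut] -> 9 lines: dbg ktp txv pkut bader mrs nsmx guiph dkgyb
Final line count: 9

Answer: 9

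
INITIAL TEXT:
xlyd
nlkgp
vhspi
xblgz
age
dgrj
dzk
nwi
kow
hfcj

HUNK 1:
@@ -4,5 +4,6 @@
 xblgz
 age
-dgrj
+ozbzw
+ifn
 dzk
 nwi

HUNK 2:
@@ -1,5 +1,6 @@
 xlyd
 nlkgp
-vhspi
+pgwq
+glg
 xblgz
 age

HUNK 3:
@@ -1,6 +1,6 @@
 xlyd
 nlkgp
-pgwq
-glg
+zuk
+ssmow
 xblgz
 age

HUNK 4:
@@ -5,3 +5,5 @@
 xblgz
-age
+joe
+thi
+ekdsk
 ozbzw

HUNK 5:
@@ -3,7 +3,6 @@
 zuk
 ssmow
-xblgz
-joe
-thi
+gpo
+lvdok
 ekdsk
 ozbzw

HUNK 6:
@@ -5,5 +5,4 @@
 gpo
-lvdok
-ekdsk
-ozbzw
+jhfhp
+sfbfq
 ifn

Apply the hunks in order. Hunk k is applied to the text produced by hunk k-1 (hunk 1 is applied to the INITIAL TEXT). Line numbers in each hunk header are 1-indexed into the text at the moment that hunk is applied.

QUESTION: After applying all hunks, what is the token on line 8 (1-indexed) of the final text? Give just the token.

Answer: ifn

Derivation:
Hunk 1: at line 4 remove [dgrj] add [ozbzw,ifn] -> 11 lines: xlyd nlkgp vhspi xblgz age ozbzw ifn dzk nwi kow hfcj
Hunk 2: at line 1 remove [vhspi] add [pgwq,glg] -> 12 lines: xlyd nlkgp pgwq glg xblgz age ozbzw ifn dzk nwi kow hfcj
Hunk 3: at line 1 remove [pgwq,glg] add [zuk,ssmow] -> 12 lines: xlyd nlkgp zuk ssmow xblgz age ozbzw ifn dzk nwi kow hfcj
Hunk 4: at line 5 remove [age] add [joe,thi,ekdsk] -> 14 lines: xlyd nlkgp zuk ssmow xblgz joe thi ekdsk ozbzw ifn dzk nwi kow hfcj
Hunk 5: at line 3 remove [xblgz,joe,thi] add [gpo,lvdok] -> 13 lines: xlyd nlkgp zuk ssmow gpo lvdok ekdsk ozbzw ifn dzk nwi kow hfcj
Hunk 6: at line 5 remove [lvdok,ekdsk,ozbzw] add [jhfhp,sfbfq] -> 12 lines: xlyd nlkgp zuk ssmow gpo jhfhp sfbfq ifn dzk nwi kow hfcj
Final line 8: ifn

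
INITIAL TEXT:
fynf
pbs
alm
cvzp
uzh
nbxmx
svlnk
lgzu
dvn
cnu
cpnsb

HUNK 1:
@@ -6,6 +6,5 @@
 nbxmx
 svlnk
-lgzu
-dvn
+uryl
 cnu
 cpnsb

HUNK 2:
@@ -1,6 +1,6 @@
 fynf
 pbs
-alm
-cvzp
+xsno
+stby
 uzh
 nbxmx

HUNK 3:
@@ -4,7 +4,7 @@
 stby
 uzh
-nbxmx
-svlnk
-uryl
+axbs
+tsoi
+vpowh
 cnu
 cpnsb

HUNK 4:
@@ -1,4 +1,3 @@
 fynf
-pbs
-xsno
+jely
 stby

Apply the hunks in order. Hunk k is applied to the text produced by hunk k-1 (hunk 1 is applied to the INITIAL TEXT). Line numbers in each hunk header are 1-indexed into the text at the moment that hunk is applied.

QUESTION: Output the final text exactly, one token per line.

Answer: fynf
jely
stby
uzh
axbs
tsoi
vpowh
cnu
cpnsb

Derivation:
Hunk 1: at line 6 remove [lgzu,dvn] add [uryl] -> 10 lines: fynf pbs alm cvzp uzh nbxmx svlnk uryl cnu cpnsb
Hunk 2: at line 1 remove [alm,cvzp] add [xsno,stby] -> 10 lines: fynf pbs xsno stby uzh nbxmx svlnk uryl cnu cpnsb
Hunk 3: at line 4 remove [nbxmx,svlnk,uryl] add [axbs,tsoi,vpowh] -> 10 lines: fynf pbs xsno stby uzh axbs tsoi vpowh cnu cpnsb
Hunk 4: at line 1 remove [pbs,xsno] add [jely] -> 9 lines: fynf jely stby uzh axbs tsoi vpowh cnu cpnsb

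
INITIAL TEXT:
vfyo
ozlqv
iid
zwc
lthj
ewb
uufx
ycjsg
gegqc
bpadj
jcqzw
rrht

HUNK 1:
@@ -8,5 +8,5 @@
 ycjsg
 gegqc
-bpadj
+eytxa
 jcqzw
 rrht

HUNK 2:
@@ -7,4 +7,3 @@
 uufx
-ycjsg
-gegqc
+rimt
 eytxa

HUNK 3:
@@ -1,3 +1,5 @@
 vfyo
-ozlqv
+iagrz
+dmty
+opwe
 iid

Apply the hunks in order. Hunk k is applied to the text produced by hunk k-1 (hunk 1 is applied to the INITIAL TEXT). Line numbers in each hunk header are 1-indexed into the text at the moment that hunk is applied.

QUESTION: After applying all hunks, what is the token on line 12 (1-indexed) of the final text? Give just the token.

Answer: jcqzw

Derivation:
Hunk 1: at line 8 remove [bpadj] add [eytxa] -> 12 lines: vfyo ozlqv iid zwc lthj ewb uufx ycjsg gegqc eytxa jcqzw rrht
Hunk 2: at line 7 remove [ycjsg,gegqc] add [rimt] -> 11 lines: vfyo ozlqv iid zwc lthj ewb uufx rimt eytxa jcqzw rrht
Hunk 3: at line 1 remove [ozlqv] add [iagrz,dmty,opwe] -> 13 lines: vfyo iagrz dmty opwe iid zwc lthj ewb uufx rimt eytxa jcqzw rrht
Final line 12: jcqzw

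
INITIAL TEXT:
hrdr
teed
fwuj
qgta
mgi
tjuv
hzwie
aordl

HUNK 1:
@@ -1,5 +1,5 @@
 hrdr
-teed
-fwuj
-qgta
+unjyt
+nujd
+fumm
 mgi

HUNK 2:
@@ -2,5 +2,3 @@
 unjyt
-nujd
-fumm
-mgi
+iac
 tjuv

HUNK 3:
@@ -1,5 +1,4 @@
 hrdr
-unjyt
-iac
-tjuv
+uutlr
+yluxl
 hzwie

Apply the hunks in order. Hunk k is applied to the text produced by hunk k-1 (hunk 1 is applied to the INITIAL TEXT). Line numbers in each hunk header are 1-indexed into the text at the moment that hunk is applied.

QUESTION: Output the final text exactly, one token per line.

Answer: hrdr
uutlr
yluxl
hzwie
aordl

Derivation:
Hunk 1: at line 1 remove [teed,fwuj,qgta] add [unjyt,nujd,fumm] -> 8 lines: hrdr unjyt nujd fumm mgi tjuv hzwie aordl
Hunk 2: at line 2 remove [nujd,fumm,mgi] add [iac] -> 6 lines: hrdr unjyt iac tjuv hzwie aordl
Hunk 3: at line 1 remove [unjyt,iac,tjuv] add [uutlr,yluxl] -> 5 lines: hrdr uutlr yluxl hzwie aordl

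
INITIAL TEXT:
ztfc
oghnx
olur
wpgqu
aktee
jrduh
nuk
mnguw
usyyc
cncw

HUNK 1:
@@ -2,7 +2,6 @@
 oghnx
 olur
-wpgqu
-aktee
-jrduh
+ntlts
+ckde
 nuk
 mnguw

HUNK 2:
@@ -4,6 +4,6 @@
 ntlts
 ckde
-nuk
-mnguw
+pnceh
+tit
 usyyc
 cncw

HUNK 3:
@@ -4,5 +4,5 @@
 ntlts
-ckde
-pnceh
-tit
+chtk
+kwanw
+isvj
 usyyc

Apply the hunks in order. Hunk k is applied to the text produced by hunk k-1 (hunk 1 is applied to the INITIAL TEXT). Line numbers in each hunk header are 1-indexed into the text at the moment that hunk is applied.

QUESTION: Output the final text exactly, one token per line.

Answer: ztfc
oghnx
olur
ntlts
chtk
kwanw
isvj
usyyc
cncw

Derivation:
Hunk 1: at line 2 remove [wpgqu,aktee,jrduh] add [ntlts,ckde] -> 9 lines: ztfc oghnx olur ntlts ckde nuk mnguw usyyc cncw
Hunk 2: at line 4 remove [nuk,mnguw] add [pnceh,tit] -> 9 lines: ztfc oghnx olur ntlts ckde pnceh tit usyyc cncw
Hunk 3: at line 4 remove [ckde,pnceh,tit] add [chtk,kwanw,isvj] -> 9 lines: ztfc oghnx olur ntlts chtk kwanw isvj usyyc cncw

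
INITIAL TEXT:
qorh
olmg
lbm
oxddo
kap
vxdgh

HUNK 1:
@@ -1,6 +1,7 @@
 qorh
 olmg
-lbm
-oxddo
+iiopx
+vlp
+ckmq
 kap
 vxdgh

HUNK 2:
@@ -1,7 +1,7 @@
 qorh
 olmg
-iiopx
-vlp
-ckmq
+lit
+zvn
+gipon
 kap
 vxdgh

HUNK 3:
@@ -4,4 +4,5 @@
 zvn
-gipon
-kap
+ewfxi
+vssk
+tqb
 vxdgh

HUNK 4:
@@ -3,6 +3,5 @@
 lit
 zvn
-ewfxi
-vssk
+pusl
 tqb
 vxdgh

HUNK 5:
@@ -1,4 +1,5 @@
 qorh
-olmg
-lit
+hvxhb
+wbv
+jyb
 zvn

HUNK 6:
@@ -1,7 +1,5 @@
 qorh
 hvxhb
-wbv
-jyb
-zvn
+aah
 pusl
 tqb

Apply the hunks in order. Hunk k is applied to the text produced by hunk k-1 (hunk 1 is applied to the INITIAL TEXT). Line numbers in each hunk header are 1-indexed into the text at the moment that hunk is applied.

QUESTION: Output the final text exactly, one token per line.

Hunk 1: at line 1 remove [lbm,oxddo] add [iiopx,vlp,ckmq] -> 7 lines: qorh olmg iiopx vlp ckmq kap vxdgh
Hunk 2: at line 1 remove [iiopx,vlp,ckmq] add [lit,zvn,gipon] -> 7 lines: qorh olmg lit zvn gipon kap vxdgh
Hunk 3: at line 4 remove [gipon,kap] add [ewfxi,vssk,tqb] -> 8 lines: qorh olmg lit zvn ewfxi vssk tqb vxdgh
Hunk 4: at line 3 remove [ewfxi,vssk] add [pusl] -> 7 lines: qorh olmg lit zvn pusl tqb vxdgh
Hunk 5: at line 1 remove [olmg,lit] add [hvxhb,wbv,jyb] -> 8 lines: qorh hvxhb wbv jyb zvn pusl tqb vxdgh
Hunk 6: at line 1 remove [wbv,jyb,zvn] add [aah] -> 6 lines: qorh hvxhb aah pusl tqb vxdgh

Answer: qorh
hvxhb
aah
pusl
tqb
vxdgh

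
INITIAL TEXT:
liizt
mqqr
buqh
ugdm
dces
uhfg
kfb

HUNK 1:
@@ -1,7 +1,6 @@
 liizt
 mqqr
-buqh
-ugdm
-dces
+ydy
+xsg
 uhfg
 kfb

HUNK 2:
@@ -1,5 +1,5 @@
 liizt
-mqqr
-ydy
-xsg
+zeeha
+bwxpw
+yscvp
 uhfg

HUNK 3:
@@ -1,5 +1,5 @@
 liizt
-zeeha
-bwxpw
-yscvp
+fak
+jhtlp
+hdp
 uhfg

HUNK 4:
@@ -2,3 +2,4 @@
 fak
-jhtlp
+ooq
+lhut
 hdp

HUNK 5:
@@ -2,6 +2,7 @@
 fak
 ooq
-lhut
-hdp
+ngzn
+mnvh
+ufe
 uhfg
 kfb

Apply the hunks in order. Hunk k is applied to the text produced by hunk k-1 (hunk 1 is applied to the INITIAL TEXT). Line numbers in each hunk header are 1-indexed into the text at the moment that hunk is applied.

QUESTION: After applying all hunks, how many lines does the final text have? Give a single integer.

Hunk 1: at line 1 remove [buqh,ugdm,dces] add [ydy,xsg] -> 6 lines: liizt mqqr ydy xsg uhfg kfb
Hunk 2: at line 1 remove [mqqr,ydy,xsg] add [zeeha,bwxpw,yscvp] -> 6 lines: liizt zeeha bwxpw yscvp uhfg kfb
Hunk 3: at line 1 remove [zeeha,bwxpw,yscvp] add [fak,jhtlp,hdp] -> 6 lines: liizt fak jhtlp hdp uhfg kfb
Hunk 4: at line 2 remove [jhtlp] add [ooq,lhut] -> 7 lines: liizt fak ooq lhut hdp uhfg kfb
Hunk 5: at line 2 remove [lhut,hdp] add [ngzn,mnvh,ufe] -> 8 lines: liizt fak ooq ngzn mnvh ufe uhfg kfb
Final line count: 8

Answer: 8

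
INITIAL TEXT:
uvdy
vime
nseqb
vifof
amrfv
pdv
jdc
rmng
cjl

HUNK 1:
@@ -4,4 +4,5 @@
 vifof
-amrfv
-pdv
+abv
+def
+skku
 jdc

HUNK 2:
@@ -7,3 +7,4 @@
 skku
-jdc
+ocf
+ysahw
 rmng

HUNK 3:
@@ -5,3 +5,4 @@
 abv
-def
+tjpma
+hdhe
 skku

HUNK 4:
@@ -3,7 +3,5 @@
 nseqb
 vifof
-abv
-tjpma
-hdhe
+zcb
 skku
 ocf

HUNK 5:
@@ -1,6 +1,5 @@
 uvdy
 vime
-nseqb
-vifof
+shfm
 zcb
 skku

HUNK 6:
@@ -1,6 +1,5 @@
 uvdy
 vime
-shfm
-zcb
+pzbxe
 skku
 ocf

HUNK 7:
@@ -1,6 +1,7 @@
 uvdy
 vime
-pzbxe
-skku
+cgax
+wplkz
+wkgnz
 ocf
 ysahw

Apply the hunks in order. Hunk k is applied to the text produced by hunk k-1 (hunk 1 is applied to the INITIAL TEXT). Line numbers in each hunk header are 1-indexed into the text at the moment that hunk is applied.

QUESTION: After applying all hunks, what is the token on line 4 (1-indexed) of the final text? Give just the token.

Answer: wplkz

Derivation:
Hunk 1: at line 4 remove [amrfv,pdv] add [abv,def,skku] -> 10 lines: uvdy vime nseqb vifof abv def skku jdc rmng cjl
Hunk 2: at line 7 remove [jdc] add [ocf,ysahw] -> 11 lines: uvdy vime nseqb vifof abv def skku ocf ysahw rmng cjl
Hunk 3: at line 5 remove [def] add [tjpma,hdhe] -> 12 lines: uvdy vime nseqb vifof abv tjpma hdhe skku ocf ysahw rmng cjl
Hunk 4: at line 3 remove [abv,tjpma,hdhe] add [zcb] -> 10 lines: uvdy vime nseqb vifof zcb skku ocf ysahw rmng cjl
Hunk 5: at line 1 remove [nseqb,vifof] add [shfm] -> 9 lines: uvdy vime shfm zcb skku ocf ysahw rmng cjl
Hunk 6: at line 1 remove [shfm,zcb] add [pzbxe] -> 8 lines: uvdy vime pzbxe skku ocf ysahw rmng cjl
Hunk 7: at line 1 remove [pzbxe,skku] add [cgax,wplkz,wkgnz] -> 9 lines: uvdy vime cgax wplkz wkgnz ocf ysahw rmng cjl
Final line 4: wplkz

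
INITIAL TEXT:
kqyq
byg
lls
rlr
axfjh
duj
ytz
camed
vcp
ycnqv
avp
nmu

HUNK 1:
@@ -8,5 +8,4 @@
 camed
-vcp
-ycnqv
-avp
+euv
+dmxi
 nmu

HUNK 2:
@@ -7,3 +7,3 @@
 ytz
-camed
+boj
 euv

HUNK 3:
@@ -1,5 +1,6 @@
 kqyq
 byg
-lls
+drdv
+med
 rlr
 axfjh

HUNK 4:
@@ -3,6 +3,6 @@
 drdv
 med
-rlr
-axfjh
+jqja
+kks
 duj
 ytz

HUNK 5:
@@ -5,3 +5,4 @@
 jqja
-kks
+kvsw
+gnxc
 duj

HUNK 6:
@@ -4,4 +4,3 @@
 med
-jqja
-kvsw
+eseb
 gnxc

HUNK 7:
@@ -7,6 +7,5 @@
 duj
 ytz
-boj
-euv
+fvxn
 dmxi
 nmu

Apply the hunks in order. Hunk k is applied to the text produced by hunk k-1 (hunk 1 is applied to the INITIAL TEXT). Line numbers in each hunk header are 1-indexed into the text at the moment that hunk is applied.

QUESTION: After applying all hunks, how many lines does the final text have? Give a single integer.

Answer: 11

Derivation:
Hunk 1: at line 8 remove [vcp,ycnqv,avp] add [euv,dmxi] -> 11 lines: kqyq byg lls rlr axfjh duj ytz camed euv dmxi nmu
Hunk 2: at line 7 remove [camed] add [boj] -> 11 lines: kqyq byg lls rlr axfjh duj ytz boj euv dmxi nmu
Hunk 3: at line 1 remove [lls] add [drdv,med] -> 12 lines: kqyq byg drdv med rlr axfjh duj ytz boj euv dmxi nmu
Hunk 4: at line 3 remove [rlr,axfjh] add [jqja,kks] -> 12 lines: kqyq byg drdv med jqja kks duj ytz boj euv dmxi nmu
Hunk 5: at line 5 remove [kks] add [kvsw,gnxc] -> 13 lines: kqyq byg drdv med jqja kvsw gnxc duj ytz boj euv dmxi nmu
Hunk 6: at line 4 remove [jqja,kvsw] add [eseb] -> 12 lines: kqyq byg drdv med eseb gnxc duj ytz boj euv dmxi nmu
Hunk 7: at line 7 remove [boj,euv] add [fvxn] -> 11 lines: kqyq byg drdv med eseb gnxc duj ytz fvxn dmxi nmu
Final line count: 11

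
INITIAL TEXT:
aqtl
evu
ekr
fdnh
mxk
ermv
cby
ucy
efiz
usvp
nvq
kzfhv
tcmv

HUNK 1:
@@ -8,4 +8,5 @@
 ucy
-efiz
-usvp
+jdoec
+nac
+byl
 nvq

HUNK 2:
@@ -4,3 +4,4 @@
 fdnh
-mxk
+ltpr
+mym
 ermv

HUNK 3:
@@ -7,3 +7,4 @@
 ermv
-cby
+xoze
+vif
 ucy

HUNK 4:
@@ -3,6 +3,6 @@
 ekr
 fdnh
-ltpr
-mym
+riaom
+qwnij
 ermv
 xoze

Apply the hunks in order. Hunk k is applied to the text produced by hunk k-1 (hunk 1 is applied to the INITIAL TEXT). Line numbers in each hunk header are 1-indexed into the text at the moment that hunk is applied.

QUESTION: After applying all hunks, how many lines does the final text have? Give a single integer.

Hunk 1: at line 8 remove [efiz,usvp] add [jdoec,nac,byl] -> 14 lines: aqtl evu ekr fdnh mxk ermv cby ucy jdoec nac byl nvq kzfhv tcmv
Hunk 2: at line 4 remove [mxk] add [ltpr,mym] -> 15 lines: aqtl evu ekr fdnh ltpr mym ermv cby ucy jdoec nac byl nvq kzfhv tcmv
Hunk 3: at line 7 remove [cby] add [xoze,vif] -> 16 lines: aqtl evu ekr fdnh ltpr mym ermv xoze vif ucy jdoec nac byl nvq kzfhv tcmv
Hunk 4: at line 3 remove [ltpr,mym] add [riaom,qwnij] -> 16 lines: aqtl evu ekr fdnh riaom qwnij ermv xoze vif ucy jdoec nac byl nvq kzfhv tcmv
Final line count: 16

Answer: 16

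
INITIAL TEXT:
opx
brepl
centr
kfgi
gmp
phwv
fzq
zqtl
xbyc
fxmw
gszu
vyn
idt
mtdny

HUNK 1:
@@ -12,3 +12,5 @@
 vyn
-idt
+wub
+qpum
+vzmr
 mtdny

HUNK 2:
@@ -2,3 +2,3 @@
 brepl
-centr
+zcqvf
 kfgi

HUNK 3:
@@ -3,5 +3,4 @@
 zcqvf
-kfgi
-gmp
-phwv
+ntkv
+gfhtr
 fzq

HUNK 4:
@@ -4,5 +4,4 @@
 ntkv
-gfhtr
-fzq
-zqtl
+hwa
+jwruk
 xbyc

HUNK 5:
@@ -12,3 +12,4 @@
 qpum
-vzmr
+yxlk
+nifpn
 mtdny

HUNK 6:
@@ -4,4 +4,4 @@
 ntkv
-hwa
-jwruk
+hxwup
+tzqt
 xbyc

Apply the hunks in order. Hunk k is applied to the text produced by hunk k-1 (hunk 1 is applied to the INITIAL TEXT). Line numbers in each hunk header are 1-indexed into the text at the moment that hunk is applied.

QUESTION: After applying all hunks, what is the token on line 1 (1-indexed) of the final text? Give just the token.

Hunk 1: at line 12 remove [idt] add [wub,qpum,vzmr] -> 16 lines: opx brepl centr kfgi gmp phwv fzq zqtl xbyc fxmw gszu vyn wub qpum vzmr mtdny
Hunk 2: at line 2 remove [centr] add [zcqvf] -> 16 lines: opx brepl zcqvf kfgi gmp phwv fzq zqtl xbyc fxmw gszu vyn wub qpum vzmr mtdny
Hunk 3: at line 3 remove [kfgi,gmp,phwv] add [ntkv,gfhtr] -> 15 lines: opx brepl zcqvf ntkv gfhtr fzq zqtl xbyc fxmw gszu vyn wub qpum vzmr mtdny
Hunk 4: at line 4 remove [gfhtr,fzq,zqtl] add [hwa,jwruk] -> 14 lines: opx brepl zcqvf ntkv hwa jwruk xbyc fxmw gszu vyn wub qpum vzmr mtdny
Hunk 5: at line 12 remove [vzmr] add [yxlk,nifpn] -> 15 lines: opx brepl zcqvf ntkv hwa jwruk xbyc fxmw gszu vyn wub qpum yxlk nifpn mtdny
Hunk 6: at line 4 remove [hwa,jwruk] add [hxwup,tzqt] -> 15 lines: opx brepl zcqvf ntkv hxwup tzqt xbyc fxmw gszu vyn wub qpum yxlk nifpn mtdny
Final line 1: opx

Answer: opx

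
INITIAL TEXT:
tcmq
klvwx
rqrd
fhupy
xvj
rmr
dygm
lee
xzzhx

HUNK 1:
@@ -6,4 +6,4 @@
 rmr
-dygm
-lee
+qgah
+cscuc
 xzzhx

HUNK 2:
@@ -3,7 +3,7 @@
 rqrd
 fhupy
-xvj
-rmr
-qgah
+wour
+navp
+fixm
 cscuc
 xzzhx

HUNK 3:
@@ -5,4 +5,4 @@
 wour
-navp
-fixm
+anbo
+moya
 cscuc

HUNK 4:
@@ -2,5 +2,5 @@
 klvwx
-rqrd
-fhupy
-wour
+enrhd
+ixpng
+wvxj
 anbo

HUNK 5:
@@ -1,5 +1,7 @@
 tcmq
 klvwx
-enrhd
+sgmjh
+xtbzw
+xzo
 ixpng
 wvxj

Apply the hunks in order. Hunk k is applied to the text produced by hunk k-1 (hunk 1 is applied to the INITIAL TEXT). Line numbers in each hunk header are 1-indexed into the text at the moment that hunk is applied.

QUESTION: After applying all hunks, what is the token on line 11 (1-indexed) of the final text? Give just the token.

Answer: xzzhx

Derivation:
Hunk 1: at line 6 remove [dygm,lee] add [qgah,cscuc] -> 9 lines: tcmq klvwx rqrd fhupy xvj rmr qgah cscuc xzzhx
Hunk 2: at line 3 remove [xvj,rmr,qgah] add [wour,navp,fixm] -> 9 lines: tcmq klvwx rqrd fhupy wour navp fixm cscuc xzzhx
Hunk 3: at line 5 remove [navp,fixm] add [anbo,moya] -> 9 lines: tcmq klvwx rqrd fhupy wour anbo moya cscuc xzzhx
Hunk 4: at line 2 remove [rqrd,fhupy,wour] add [enrhd,ixpng,wvxj] -> 9 lines: tcmq klvwx enrhd ixpng wvxj anbo moya cscuc xzzhx
Hunk 5: at line 1 remove [enrhd] add [sgmjh,xtbzw,xzo] -> 11 lines: tcmq klvwx sgmjh xtbzw xzo ixpng wvxj anbo moya cscuc xzzhx
Final line 11: xzzhx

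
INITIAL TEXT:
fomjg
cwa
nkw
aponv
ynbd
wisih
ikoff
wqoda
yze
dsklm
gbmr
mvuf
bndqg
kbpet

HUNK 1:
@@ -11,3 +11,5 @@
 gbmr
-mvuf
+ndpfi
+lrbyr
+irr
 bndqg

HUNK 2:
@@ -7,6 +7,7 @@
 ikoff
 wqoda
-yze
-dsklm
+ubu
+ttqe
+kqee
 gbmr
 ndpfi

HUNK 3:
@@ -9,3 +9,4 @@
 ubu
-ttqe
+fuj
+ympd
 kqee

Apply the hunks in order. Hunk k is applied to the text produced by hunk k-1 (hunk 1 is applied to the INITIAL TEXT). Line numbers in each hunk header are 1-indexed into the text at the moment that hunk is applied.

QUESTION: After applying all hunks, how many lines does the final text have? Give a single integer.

Answer: 18

Derivation:
Hunk 1: at line 11 remove [mvuf] add [ndpfi,lrbyr,irr] -> 16 lines: fomjg cwa nkw aponv ynbd wisih ikoff wqoda yze dsklm gbmr ndpfi lrbyr irr bndqg kbpet
Hunk 2: at line 7 remove [yze,dsklm] add [ubu,ttqe,kqee] -> 17 lines: fomjg cwa nkw aponv ynbd wisih ikoff wqoda ubu ttqe kqee gbmr ndpfi lrbyr irr bndqg kbpet
Hunk 3: at line 9 remove [ttqe] add [fuj,ympd] -> 18 lines: fomjg cwa nkw aponv ynbd wisih ikoff wqoda ubu fuj ympd kqee gbmr ndpfi lrbyr irr bndqg kbpet
Final line count: 18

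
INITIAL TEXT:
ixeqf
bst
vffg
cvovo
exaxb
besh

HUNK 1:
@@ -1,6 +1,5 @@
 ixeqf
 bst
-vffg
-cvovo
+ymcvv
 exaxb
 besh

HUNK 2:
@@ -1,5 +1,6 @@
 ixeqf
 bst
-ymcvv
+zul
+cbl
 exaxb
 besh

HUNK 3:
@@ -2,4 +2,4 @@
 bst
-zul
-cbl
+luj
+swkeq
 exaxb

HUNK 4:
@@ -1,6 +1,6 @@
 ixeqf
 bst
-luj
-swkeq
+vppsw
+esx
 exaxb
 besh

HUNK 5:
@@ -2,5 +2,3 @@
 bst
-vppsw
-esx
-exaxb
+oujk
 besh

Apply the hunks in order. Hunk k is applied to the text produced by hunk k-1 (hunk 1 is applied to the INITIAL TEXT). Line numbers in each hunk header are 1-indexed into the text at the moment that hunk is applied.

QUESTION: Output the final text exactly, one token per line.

Hunk 1: at line 1 remove [vffg,cvovo] add [ymcvv] -> 5 lines: ixeqf bst ymcvv exaxb besh
Hunk 2: at line 1 remove [ymcvv] add [zul,cbl] -> 6 lines: ixeqf bst zul cbl exaxb besh
Hunk 3: at line 2 remove [zul,cbl] add [luj,swkeq] -> 6 lines: ixeqf bst luj swkeq exaxb besh
Hunk 4: at line 1 remove [luj,swkeq] add [vppsw,esx] -> 6 lines: ixeqf bst vppsw esx exaxb besh
Hunk 5: at line 2 remove [vppsw,esx,exaxb] add [oujk] -> 4 lines: ixeqf bst oujk besh

Answer: ixeqf
bst
oujk
besh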